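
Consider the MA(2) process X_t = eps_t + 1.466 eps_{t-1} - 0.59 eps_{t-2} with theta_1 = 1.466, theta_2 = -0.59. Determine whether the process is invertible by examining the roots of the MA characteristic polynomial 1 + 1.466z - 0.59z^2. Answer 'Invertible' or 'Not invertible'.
\text{Not invertible}

The MA(q) characteristic polynomial is P(z) = 1 + 1.466z - 0.59z^2.
Invertibility requires all roots to lie outside the unit circle, i.e. |z| > 1 for every root.
Set 1 + (1.466) z + (-0.59) z^2 = 0, i.e. a z^2 + b z + c = 0 with a = -0.59, b = 1.466, c = 1.
Discriminant D = b^2 - 4ac = (1.466)^2 - 4*(-0.59)*1 = 2.149156 - (-2.36) = 4.509156.
D >= 0, so the roots are real: z = (-b +/- sqrt(D)) / (2a) = (-1.466 +/- 2.123477) / (-1.18).
  z_1 = (-1.466 + 2.123477) / (-1.18) = -0.5572,   |z_1| = 0.5572.
  z_2 = (-1.466 - 2.123477) / (-1.18) = 3.0419,   |z_2| = 3.0419.
Moduli of all roots: 0.5572, 3.0419.
All moduli strictly greater than 1? No.
Verdict: Not invertible.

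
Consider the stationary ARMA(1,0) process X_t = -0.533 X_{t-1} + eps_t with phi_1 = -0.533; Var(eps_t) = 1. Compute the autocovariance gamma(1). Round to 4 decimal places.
\gamma(1) = -0.7445

Multiply the model equation by X_{t-k} and take expectations. With theta_0 = psi_0 = 1 and psi_j the MA(infinity) weights, this gives
  gamma(k) - sum_i phi_i gamma(k-i) = c_k,
  c_k = sigma^2 * sum_{j=k..q} theta_j psi_{j-k}   (c_k = 0 for k > q),
using gamma(-m) = gamma(m).
Pure AR (q = 0): c_0 = sigma^2 = 1, c_k = 0 for k >= 1.
Equations for k = 0 and k = 1 (AR order 1):
  gamma(0) = phi_1 gamma(1) + c_0
  gamma(1) = phi_1 gamma(0) + c_1
Substituting the second into the first: gamma(0) (1 - phi_1^2) = c_0 + phi_1 c_1, so
  gamma(0) = c_0 / (1 - phi_1^2) = 1 / (1 - (-0.533)^2) = 1 / 0.715911 = 1.396822.
  gamma(1) = phi_1 gamma(0) = (-0.533)(1.396822) = -0.744506.
Therefore gamma(1) = -0.7445 (to 4 decimal places).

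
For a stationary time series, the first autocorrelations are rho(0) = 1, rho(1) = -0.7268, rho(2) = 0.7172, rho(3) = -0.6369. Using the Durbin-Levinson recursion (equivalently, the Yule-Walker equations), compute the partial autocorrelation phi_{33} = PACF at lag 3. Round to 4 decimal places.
\phi_{33} = -0.0841

The PACF at lag k is phi_{kk}, the last component of the solution
to the Yule-Walker system G_k phi = r_k where
  (G_k)_{ij} = rho(|i - j|), (r_k)_i = rho(i), i,j = 1..k.
Equivalently, Durbin-Levinson gives phi_{kk} iteratively:
  phi_{11} = rho(1)
  phi_{kk} = [rho(k) - sum_{j=1..k-1} phi_{k-1,j} rho(k-j)]
            / [1 - sum_{j=1..k-1} phi_{k-1,j} rho(j)],
  phi_{k,j} = phi_{k-1,j} - phi_{kk} phi_{k-1,k-j},  j = 1..k-1.
Step k = 1:
  phi_11 = rho(1) = -0.7268.
Step k = 2:
  phi_22 = [rho(2) - phi_11 rho(1)] / [1 - phi_11 rho(1)] = [0.7172 - (-0.7268)(-0.7268)] / [1 - (-0.7268)(-0.7268)]
         = 0.18896176 / 0.47176176 = 0.400545.
  Update: phi_21 = phi_11 - phi_22 phi_11 = -0.7268 - (0.400545)(-0.7268) = -0.435684.
Step k = 3:
  phi_33 = [rho(3) - phi_21 rho(2) - phi_22 rho(1)] / [1 - phi_21 rho(1) - phi_22 rho(2)]
    numerator   = -0.6369 - (-0.435684)(0.7172) - (0.400545)(-0.7268) = -0.03331143
    denominator = 1 - (-0.435684)(-0.7268) - (0.400545)(0.7172) = 0.39607409
  phi_33 = -0.03331143 / 0.39607409 = -0.0841.
Therefore phi_{33} = -0.0841.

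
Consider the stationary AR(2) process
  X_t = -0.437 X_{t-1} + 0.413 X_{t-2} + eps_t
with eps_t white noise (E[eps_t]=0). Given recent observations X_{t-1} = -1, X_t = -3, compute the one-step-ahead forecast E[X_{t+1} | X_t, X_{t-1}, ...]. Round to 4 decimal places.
E[X_{t+1} \mid \mathcal F_t] = 0.8980

For an AR(p) model X_t = c + sum_i phi_i X_{t-i} + eps_t, the
one-step-ahead conditional mean is
  E[X_{t+1} | X_t, ...] = c + sum_i phi_i X_{t+1-i}.
Substitute known values:
  E[X_{t+1} | ...] = (-0.437) * (-3) + (0.413) * (-1)
                   = 0.8980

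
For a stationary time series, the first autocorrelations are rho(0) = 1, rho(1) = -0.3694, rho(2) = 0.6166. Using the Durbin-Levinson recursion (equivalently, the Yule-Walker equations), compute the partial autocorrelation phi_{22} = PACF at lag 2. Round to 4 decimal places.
\phi_{22} = 0.5560

The PACF at lag k is phi_{kk}, the last component of the solution
to the Yule-Walker system G_k phi = r_k where
  (G_k)_{ij} = rho(|i - j|), (r_k)_i = rho(i), i,j = 1..k.
Equivalently, Durbin-Levinson gives phi_{kk} iteratively:
  phi_{11} = rho(1)
  phi_{kk} = [rho(k) - sum_{j=1..k-1} phi_{k-1,j} rho(k-j)]
            / [1 - sum_{j=1..k-1} phi_{k-1,j} rho(j)],
  phi_{k,j} = phi_{k-1,j} - phi_{kk} phi_{k-1,k-j},  j = 1..k-1.
Step k = 1:
  phi_11 = rho(1) = -0.3694.
Step k = 2:
  phi_22 = [rho(2) - phi_11 rho(1)] / [1 - phi_11 rho(1)] = [0.6166 - (-0.3694)(-0.3694)] / [1 - (-0.3694)(-0.3694)]
         = 0.48014364 / 0.86354364 = 0.556.
Therefore phi_{22} = 0.5560.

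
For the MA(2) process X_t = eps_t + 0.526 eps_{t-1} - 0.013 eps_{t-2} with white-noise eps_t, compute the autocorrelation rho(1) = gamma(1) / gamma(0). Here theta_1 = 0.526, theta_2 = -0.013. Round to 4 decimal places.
\rho(1) = 0.4066

For an MA(q) process with theta_0 = 1, the autocovariance is
  gamma(k) = sigma^2 * sum_{i=0..q-k} theta_i * theta_{i+k},
and rho(k) = gamma(k) / gamma(0). Sigma^2 cancels.
  numerator   = (1)*(0.526) + (0.526)*(-0.013) = 0.519162.
  denominator = (1)^2 + (0.526)^2 + (-0.013)^2 = 1.276845.
  rho(1) = 0.519162 / 1.276845 = 0.4066.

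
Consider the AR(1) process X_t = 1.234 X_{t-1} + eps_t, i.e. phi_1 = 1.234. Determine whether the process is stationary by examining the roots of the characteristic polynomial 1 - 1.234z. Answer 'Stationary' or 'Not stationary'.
\text{Not stationary}

The AR(p) characteristic polynomial is P(z) = 1 - 1.234z.
Stationarity requires all roots to lie outside the unit circle, i.e. |z| > 1 for every root.
This is linear in z: 1 + (-1.234) z = 0  =>  z = -1/(-1.234) = 0.810373,  |z| = 0.810373.
Moduli of all roots: 0.8104.
All moduli strictly greater than 1? No.
Verdict: Not stationary.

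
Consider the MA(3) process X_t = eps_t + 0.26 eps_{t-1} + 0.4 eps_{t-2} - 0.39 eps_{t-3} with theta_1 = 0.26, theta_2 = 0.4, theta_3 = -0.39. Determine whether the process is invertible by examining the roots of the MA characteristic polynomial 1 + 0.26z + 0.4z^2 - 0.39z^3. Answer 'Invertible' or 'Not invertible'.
\text{Invertible}

The MA(q) characteristic polynomial is P(z) = 1 + 0.26z + 0.4z^2 - 0.39z^3.
Invertibility requires all roots to lie outside the unit circle, i.e. |z| > 1 for every root.
Degree 3: look for a simple real root z0 first, then factor out (1 - z/z0) and solve the remaining quadratic.
Testing z0 = 2: P(2) = 1 + (0.26)(2) + (0.4)(2)^2 + (-0.39)(2)^3
  = 1 + (0.52) + (1.6) + (-3.12) = 0.  So z_0 = 2 is a root, |z_0| = 2.
Divide out the factor (1 - 0.5 z) = (1 - z/z0) (since 1/z0 = 0.5):
  P(z) = (1 - 0.5 z)(1 + (0.76) z + (0.78) z^2)
  [check: z-coef 0.76 - (0.5) = 0.26; z^2-coef 0.78 - (0.5)(0.76) = 0.4; z^3-coef -(0.5)(0.78) = -0.39.]
Remaining roots from the quadratic factor 1 + (0.76) z + (0.78) z^2:
  Set 1 + (0.76) z + (0.78) z^2 = 0, i.e. a z^2 + b z + c = 0 with a = 0.78, b = 0.76, c = 1.
  Discriminant D = b^2 - 4ac = (0.76)^2 - 4*(0.78)*1 = 0.5776 - (3.12) = -2.5424.
  D < 0, so the roots are the complex-conjugate pair z = (-b +/- i sqrt(-D)) / (2a) = -0.4872 +/- 1.0221i.
  For a conjugate pair |z|^2 = z * conj(z) = (product of roots) = c/a = 1/(0.78) = 1.282051, so |z| = sqrt(1.282051) = 1.1323 for both roots.
Moduli of all roots: 2.0000, 1.1323, 1.1323.
All moduli strictly greater than 1? Yes.
Verdict: Invertible.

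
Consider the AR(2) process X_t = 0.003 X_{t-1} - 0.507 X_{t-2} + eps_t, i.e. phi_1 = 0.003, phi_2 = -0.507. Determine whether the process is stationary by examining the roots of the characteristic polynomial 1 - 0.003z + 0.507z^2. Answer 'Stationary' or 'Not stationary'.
\text{Stationary}

The AR(p) characteristic polynomial is P(z) = 1 - 0.003z + 0.507z^2.
Stationarity requires all roots to lie outside the unit circle, i.e. |z| > 1 for every root.
Set 1 + (-0.003) z + (0.507) z^2 = 0, i.e. a z^2 + b z + c = 0 with a = 0.507, b = -0.003, c = 1.
Discriminant D = b^2 - 4ac = (-0.003)^2 - 4*(0.507)*1 = 0.000009 - (2.028) = -2.027991.
D < 0, so the roots are the complex-conjugate pair z = (-b +/- i sqrt(-D)) / (2a) = 0.003 +/- 1.4044i.
For a conjugate pair |z|^2 = z * conj(z) = (product of roots) = c/a = 1/(0.507) = 1.972387, so |z| = sqrt(1.972387) = 1.4044 for both roots.
Moduli of all roots: 1.4044, 1.4044.
All moduli strictly greater than 1? Yes.
Verdict: Stationary.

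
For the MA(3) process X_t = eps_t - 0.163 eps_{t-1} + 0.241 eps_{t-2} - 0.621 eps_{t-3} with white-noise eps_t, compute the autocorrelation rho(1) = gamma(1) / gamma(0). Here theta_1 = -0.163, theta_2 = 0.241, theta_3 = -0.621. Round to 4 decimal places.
\rho(1) = -0.2394

For an MA(q) process with theta_0 = 1, the autocovariance is
  gamma(k) = sigma^2 * sum_{i=0..q-k} theta_i * theta_{i+k},
and rho(k) = gamma(k) / gamma(0). Sigma^2 cancels.
  numerator   = (1)*(-0.163) + (-0.163)*(0.241) + (0.241)*(-0.621) = -0.351944.
  denominator = (1)^2 + (-0.163)^2 + (0.241)^2 + (-0.621)^2 = 1.470291.
  rho(1) = -0.351944 / 1.470291 = -0.2394.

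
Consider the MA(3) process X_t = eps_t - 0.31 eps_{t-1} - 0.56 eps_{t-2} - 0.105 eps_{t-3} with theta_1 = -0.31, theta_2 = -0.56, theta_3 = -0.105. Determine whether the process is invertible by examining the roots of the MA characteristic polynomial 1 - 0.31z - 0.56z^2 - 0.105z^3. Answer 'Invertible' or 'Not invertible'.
\text{Invertible}

The MA(q) characteristic polynomial is P(z) = 1 - 0.31z - 0.56z^2 - 0.105z^3.
Invertibility requires all roots to lie outside the unit circle, i.e. |z| > 1 for every root.
Degree 3: look for a simple real root z0 first, then factor out (1 - z/z0) and solve the remaining quadratic.
Testing z0 = -4: P(-4) = 1 + (-0.31)(-4) + (-0.56)(-4)^2 + (-0.105)(-4)^3
  = 1 + (1.24) + (-8.96) + (6.72) = 0.  So z_0 = -4 is a root, |z_0| = 4.
Divide out the factor (1 + 0.25 z) = (1 - z/z0) (since 1/z0 = -0.25):
  P(z) = (1 + 0.25 z)(1 + (-0.56) z + (-0.42) z^2)
  [check: z-coef -0.56 - (-0.25) = -0.31; z^2-coef -0.42 - (-0.25)(-0.56) = -0.56; z^3-coef -(-0.25)(-0.42) = -0.105.]
Remaining roots from the quadratic factor 1 + (-0.56) z + (-0.42) z^2:
  Set 1 + (-0.56) z + (-0.42) z^2 = 0, i.e. a z^2 + b z + c = 0 with a = -0.42, b = -0.56, c = 1.
  Discriminant D = b^2 - 4ac = (-0.56)^2 - 4*(-0.42)*1 = 0.3136 - (-1.68) = 1.9936.
  D >= 0, so the roots are real: z = (-b +/- sqrt(D)) / (2a) = (0.56 +/- 1.411949) / (-0.84).
    z_1 = (0.56 + 1.411949) / (-0.84) = -2.3476,   |z_1| = 2.3476.
    z_2 = (0.56 - 1.411949) / (-0.84) = 1.0142,   |z_2| = 1.0142.
Moduli of all roots: 4.0000, 2.3476, 1.0142.
All moduli strictly greater than 1? Yes.
Verdict: Invertible.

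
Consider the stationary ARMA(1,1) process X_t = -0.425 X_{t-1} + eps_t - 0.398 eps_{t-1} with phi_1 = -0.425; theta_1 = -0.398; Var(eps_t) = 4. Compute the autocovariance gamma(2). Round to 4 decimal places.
\gamma(2) = 1.9963

Multiply the model equation by X_{t-k} and take expectations. With theta_0 = psi_0 = 1 and psi_j the MA(infinity) weights, this gives
  gamma(k) - sum_i phi_i gamma(k-i) = c_k,
  c_k = sigma^2 * sum_{j=k..q} theta_j psi_{j-k}   (c_k = 0 for k > q),
using gamma(-m) = gamma(m).
psi-weights needed (psi_j = theta_j + sum_i phi_i psi_{j-i}):
  psi_1 = theta_1 + phi_1 = -0.398 + (-0.425) = -0.823
Right-hand sides:
  c_0 = sigma^2 (1 + theta_1 psi_1) = 4 * (1 + (-0.398)(-0.823)) = 4 * 1.327554 = 5.310216
  c_1 = sigma^2 theta_1 = 4 * (-0.398) = -1.592
  c_2 = 0
Equations for k = 0 and k = 1 (AR order 1):
  gamma(0) = phi_1 gamma(1) + c_0
  gamma(1) = phi_1 gamma(0) + c_1
Substituting the second into the first: gamma(0) (1 - phi_1^2) = c_0 + phi_1 c_1, so
  gamma(0) = (c_0 + phi_1 c_1) / (1 - phi_1^2) = (5.310216 + (-0.425)(-1.592)) / (1 - (-0.425)^2) = 5.986816 / 0.819375 = 7.306564.
  gamma(1) = phi_1 gamma(0) + c_1 = (-0.425)(7.306564) + (-1.592) = -4.69729.
For k = 2 (> q): gamma(2) = phi_1 gamma(1) = (-0.425)(-4.69729) = 1.996348.
Therefore gamma(2) = 1.9963 (to 4 decimal places).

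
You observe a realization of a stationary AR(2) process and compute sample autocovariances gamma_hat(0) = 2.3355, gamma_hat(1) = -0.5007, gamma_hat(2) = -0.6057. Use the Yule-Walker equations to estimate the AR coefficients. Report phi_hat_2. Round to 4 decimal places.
\hat\phi_{2} = -0.3200

The Yule-Walker equations for an AR(p) process read, in matrix form,
  Gamma_p phi = r_p,   with   (Gamma_p)_{ij} = gamma(|i - j|),
                       (r_p)_i = gamma(i),   i,j = 1..p.
Substitute the sample gammas (Toeplitz matrix and right-hand side of size 2):
  Gamma_p = [[2.3355, -0.5007], [-0.5007, 2.3355]]
  r_p     = [-0.5007, -0.6057]
Written out:
  2.3355 phi_1 - 0.5007 phi_2 = -0.5007
  -0.5007 phi_1 + 2.3355 phi_2 = -0.6057
Solve by Cramer's rule:
  det = gamma(0)^2 - gamma(1)^2 = (2.3355)^2 - (-0.5007)^2 = 5.45456025 - 0.25070049 = 5.20385976
  phi_hat_1 = [gamma(1) gamma(0) - gamma(1) gamma(2)] / det = [(-0.5007)(2.3355) - (-0.5007)(-0.6057)] / 5.20385976 = -1.47265884 / 5.20385976 = -0.283
  phi_hat_2 = [gamma(0) gamma(2) - gamma(1)^2] / det = [(2.3355)(-0.6057) - (-0.5007)^2] / 5.20385976 = -1.66531284 / 5.20385976 = -0.32
So phi_hat = [-0.2830, -0.3200].
Therefore phi_hat_2 = -0.3200.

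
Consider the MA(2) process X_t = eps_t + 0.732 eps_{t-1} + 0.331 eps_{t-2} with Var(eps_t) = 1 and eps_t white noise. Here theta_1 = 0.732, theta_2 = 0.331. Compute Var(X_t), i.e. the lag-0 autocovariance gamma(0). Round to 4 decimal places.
\gamma(0) = 1.6454

For an MA(q) process X_t = eps_t + sum_i theta_i eps_{t-i} with
Var(eps_t) = sigma^2, the variance is
  gamma(0) = sigma^2 * (1 + sum_i theta_i^2).
  sum_i theta_i^2 = (0.732)^2 + (0.331)^2 = 0.535824 + 0.109561 = 0.645385.
  gamma(0) = 1 * (1 + 0.645385) = 1 * 1.645385 = 1.645385, which rounds to 1.6454.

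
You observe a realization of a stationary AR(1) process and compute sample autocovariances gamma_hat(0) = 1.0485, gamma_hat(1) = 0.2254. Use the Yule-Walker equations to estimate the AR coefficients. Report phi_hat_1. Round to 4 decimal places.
\hat\phi_{1} = 0.2150

The Yule-Walker equations for an AR(p) process read, in matrix form,
  Gamma_p phi = r_p,   with   (Gamma_p)_{ij} = gamma(|i - j|),
                       (r_p)_i = gamma(i),   i,j = 1..p.
Substitute the sample gammas (Toeplitz matrix and right-hand side of size 1):
  Gamma_p = [[1.0485]]
  r_p     = [0.2254]
With p = 1 this is the single equation gamma(0) phi_1 = gamma(1):
  phi_hat_1 = gamma(1) / gamma(0) = 0.2254 / 1.0485 = 0.2150.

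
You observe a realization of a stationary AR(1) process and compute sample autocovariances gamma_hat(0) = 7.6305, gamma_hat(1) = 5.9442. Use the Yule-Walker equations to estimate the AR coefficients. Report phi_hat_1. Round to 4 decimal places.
\hat\phi_{1} = 0.7790

The Yule-Walker equations for an AR(p) process read, in matrix form,
  Gamma_p phi = r_p,   with   (Gamma_p)_{ij} = gamma(|i - j|),
                       (r_p)_i = gamma(i),   i,j = 1..p.
Substitute the sample gammas (Toeplitz matrix and right-hand side of size 1):
  Gamma_p = [[7.6305]]
  r_p     = [5.9442]
With p = 1 this is the single equation gamma(0) phi_1 = gamma(1):
  phi_hat_1 = gamma(1) / gamma(0) = 5.9442 / 7.6305 = 0.7790.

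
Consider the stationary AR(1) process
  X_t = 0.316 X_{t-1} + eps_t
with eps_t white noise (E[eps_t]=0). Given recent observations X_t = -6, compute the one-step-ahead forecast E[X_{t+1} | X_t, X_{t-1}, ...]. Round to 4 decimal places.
E[X_{t+1} \mid \mathcal F_t] = -1.8960

For an AR(p) model X_t = c + sum_i phi_i X_{t-i} + eps_t, the
one-step-ahead conditional mean is
  E[X_{t+1} | X_t, ...] = c + sum_i phi_i X_{t+1-i}.
Substitute known values:
  E[X_{t+1} | ...] = (0.316) * (-6)
                   = -1.8960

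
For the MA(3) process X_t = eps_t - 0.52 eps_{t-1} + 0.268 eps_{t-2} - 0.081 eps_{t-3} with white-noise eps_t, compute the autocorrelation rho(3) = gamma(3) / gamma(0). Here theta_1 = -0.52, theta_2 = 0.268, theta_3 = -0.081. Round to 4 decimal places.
\rho(3) = -0.0601

For an MA(q) process with theta_0 = 1, the autocovariance is
  gamma(k) = sigma^2 * sum_{i=0..q-k} theta_i * theta_{i+k},
and rho(k) = gamma(k) / gamma(0). Sigma^2 cancels.
  numerator   = (1)*(-0.081) = -0.081.
  denominator = (1)^2 + (-0.52)^2 + (0.268)^2 + (-0.081)^2 = 1.348785.
  rho(3) = -0.081 / 1.348785 = -0.0601.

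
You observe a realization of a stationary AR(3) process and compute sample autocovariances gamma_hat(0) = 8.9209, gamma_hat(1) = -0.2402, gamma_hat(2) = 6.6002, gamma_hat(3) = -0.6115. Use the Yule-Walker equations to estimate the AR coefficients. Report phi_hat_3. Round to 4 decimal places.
\hat\phi_{3} = -0.0960

The Yule-Walker equations for an AR(p) process read, in matrix form,
  Gamma_p phi = r_p,   with   (Gamma_p)_{ij} = gamma(|i - j|),
                       (r_p)_i = gamma(i),   i,j = 1..p.
Substitute the sample gammas (Toeplitz matrix and right-hand side of size 3):
  Gamma_p = [[8.9209, -0.2402, 6.6002], [-0.2402, 8.9209, -0.2402], [6.6002, -0.2402, 8.9209]]
  r_p     = [-0.2402, 6.6002, -0.6115]
Written out (R1..R3):
  (R1) 8.9209 phi_1 - 0.2402 phi_2 + 6.6002 phi_3 = -0.2402
  (R2) -0.2402 phi_1 + 8.9209 phi_2 - 0.2402 phi_3 = 6.6002
  (R3) 6.6002 phi_1 - 0.2402 phi_2 + 8.9209 phi_3 = -0.6115
Gaussian elimination:
  R2 <- R2 - (-0.2402/8.9209) R1 = R2 - (-0.026926) R1:  8.914432 phi_2 - 0.062486 phi_3 = 6.593732
  R3 <- R3 - (6.6002/8.9209) R1 = R3 - (0.739858) R1:  -0.062486 phi_2 + 4.037689 phi_3 = -0.433786
  R3 <- R3 - (-0.062486/8.914432) R2 = R3 - (-0.00701) R2:  4.037251 phi_3 = -0.387567
Back-substitution:
  phi_hat_3 = -0.387567 / 4.037251 = -0.095998
  phi_hat_2 = (6.593732 - (-0.062486)(-0.095998)) / 8.914432 = 0.738996
  phi_hat_1 = (-0.2402 - (-0.2402)(0.738996) - (6.6002)(-0.095998)) / 8.9209 = 0.063997
So phi_hat = [0.0640, 0.7390, -0.0960].
Therefore phi_hat_3 = -0.0960.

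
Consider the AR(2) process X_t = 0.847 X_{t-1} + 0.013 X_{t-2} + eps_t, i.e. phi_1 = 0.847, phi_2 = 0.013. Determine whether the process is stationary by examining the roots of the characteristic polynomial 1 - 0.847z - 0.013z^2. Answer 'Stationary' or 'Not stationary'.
\text{Stationary}

The AR(p) characteristic polynomial is P(z) = 1 - 0.847z - 0.013z^2.
Stationarity requires all roots to lie outside the unit circle, i.e. |z| > 1 for every root.
Set 1 + (-0.847) z + (-0.013) z^2 = 0, i.e. a z^2 + b z + c = 0 with a = -0.013, b = -0.847, c = 1.
Discriminant D = b^2 - 4ac = (-0.847)^2 - 4*(-0.013)*1 = 0.717409 - (-0.052) = 0.769409.
D >= 0, so the roots are real: z = (-b +/- sqrt(D)) / (2a) = (0.847 +/- 0.87716) / (-0.026).
  z_1 = (0.847 + 0.87716) / (-0.026) = -66.3138,   |z_1| = 66.3138.
  z_2 = (0.847 - 0.87716) / (-0.026) = 1.16,   |z_2| = 1.16.
Moduli of all roots: 66.3138, 1.1600.
All moduli strictly greater than 1? Yes.
Verdict: Stationary.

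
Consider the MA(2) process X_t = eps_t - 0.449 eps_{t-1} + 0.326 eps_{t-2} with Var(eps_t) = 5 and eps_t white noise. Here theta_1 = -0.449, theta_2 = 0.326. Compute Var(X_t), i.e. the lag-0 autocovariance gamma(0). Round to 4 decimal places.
\gamma(0) = 6.5394

For an MA(q) process X_t = eps_t + sum_i theta_i eps_{t-i} with
Var(eps_t) = sigma^2, the variance is
  gamma(0) = sigma^2 * (1 + sum_i theta_i^2).
  sum_i theta_i^2 = (-0.449)^2 + (0.326)^2 = 0.201601 + 0.106276 = 0.307877.
  gamma(0) = 5 * (1 + 0.307877) = 5 * 1.307877 = 6.539385, which rounds to 6.5394.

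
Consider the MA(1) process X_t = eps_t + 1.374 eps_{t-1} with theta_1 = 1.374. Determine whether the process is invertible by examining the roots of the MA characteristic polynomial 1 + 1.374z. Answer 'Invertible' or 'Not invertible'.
\text{Not invertible}

The MA(q) characteristic polynomial is P(z) = 1 + 1.374z.
Invertibility requires all roots to lie outside the unit circle, i.e. |z| > 1 for every root.
This is linear in z: 1 + (1.374) z = 0  =>  z = -1/(1.374) = -0.727802,  |z| = 0.727802.
Moduli of all roots: 0.7278.
All moduli strictly greater than 1? No.
Verdict: Not invertible.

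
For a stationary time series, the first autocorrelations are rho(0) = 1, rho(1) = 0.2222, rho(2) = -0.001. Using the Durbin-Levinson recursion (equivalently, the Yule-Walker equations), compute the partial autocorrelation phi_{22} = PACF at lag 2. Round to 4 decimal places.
\phi_{22} = -0.0530

The PACF at lag k is phi_{kk}, the last component of the solution
to the Yule-Walker system G_k phi = r_k where
  (G_k)_{ij} = rho(|i - j|), (r_k)_i = rho(i), i,j = 1..k.
Equivalently, Durbin-Levinson gives phi_{kk} iteratively:
  phi_{11} = rho(1)
  phi_{kk} = [rho(k) - sum_{j=1..k-1} phi_{k-1,j} rho(k-j)]
            / [1 - sum_{j=1..k-1} phi_{k-1,j} rho(j)],
  phi_{k,j} = phi_{k-1,j} - phi_{kk} phi_{k-1,k-j},  j = 1..k-1.
Step k = 1:
  phi_11 = rho(1) = 0.2222.
Step k = 2:
  phi_22 = [rho(2) - phi_11 rho(1)] / [1 - phi_11 rho(1)] = [-0.001 - (0.2222)(0.2222)] / [1 - (0.2222)(0.2222)]
         = -0.05037284 / 0.95062716 = -0.053.
Therefore phi_{22} = -0.0530.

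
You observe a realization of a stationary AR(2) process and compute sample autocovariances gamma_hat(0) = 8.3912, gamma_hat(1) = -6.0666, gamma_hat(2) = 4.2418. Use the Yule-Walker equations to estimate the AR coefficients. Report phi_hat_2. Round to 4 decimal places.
\hat\phi_{2} = -0.0360

The Yule-Walker equations for an AR(p) process read, in matrix form,
  Gamma_p phi = r_p,   with   (Gamma_p)_{ij} = gamma(|i - j|),
                       (r_p)_i = gamma(i),   i,j = 1..p.
Substitute the sample gammas (Toeplitz matrix and right-hand side of size 2):
  Gamma_p = [[8.3912, -6.0666], [-6.0666, 8.3912]]
  r_p     = [-6.0666, 4.2418]
Written out:
  8.3912 phi_1 - 6.0666 phi_2 = -6.0666
  -6.0666 phi_1 + 8.3912 phi_2 = 4.2418
Solve by Cramer's rule:
  det = gamma(0)^2 - gamma(1)^2 = (8.3912)^2 - (-6.0666)^2 = 70.41223744 - 36.80363556 = 33.60860188
  phi_hat_1 = [gamma(1) gamma(0) - gamma(1) gamma(2)] / det = [(-6.0666)(8.3912) - (-6.0666)(4.2418)] / 33.60860188 = -25.17275004 / 33.60860188 = -0.749
  phi_hat_2 = [gamma(0) gamma(2) - gamma(1)^2] / det = [(8.3912)(4.2418) - (-6.0666)^2] / 33.60860188 = -1.2098434 / 33.60860188 = -0.036
So phi_hat = [-0.7490, -0.0360].
Therefore phi_hat_2 = -0.0360.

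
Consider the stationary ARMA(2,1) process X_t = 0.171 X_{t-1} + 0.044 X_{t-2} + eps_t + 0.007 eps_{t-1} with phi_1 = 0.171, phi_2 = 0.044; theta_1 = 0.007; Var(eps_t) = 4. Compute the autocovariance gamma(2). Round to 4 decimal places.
\gamma(2) = 0.3146

Multiply the model equation by X_{t-k} and take expectations. With theta_0 = psi_0 = 1 and psi_j the MA(infinity) weights, this gives
  gamma(k) - sum_i phi_i gamma(k-i) = c_k,
  c_k = sigma^2 * sum_{j=k..q} theta_j psi_{j-k}   (c_k = 0 for k > q),
using gamma(-m) = gamma(m).
psi-weights needed (psi_j = theta_j + sum_i phi_i psi_{j-i}):
  psi_1 = theta_1 + phi_1 = 0.007 + (0.171) = 0.178
Right-hand sides:
  c_0 = sigma^2 (1 + theta_1 psi_1) = 4 * (1 + (0.007)(0.178)) = 4 * 1.001246 = 4.004984
  c_1 = sigma^2 theta_1 = 4 * (0.007) = 0.028
  c_2 = 0
Equations for k = 0, 1, 2 (AR order 2, c_2 = 0):
  (E0) gamma(0) = phi_1 gamma(1) + phi_2 gamma(2) + c_0
  (E1) gamma(1) = phi_1 gamma(0) + phi_2 gamma(1) + c_1
  (E2) gamma(2) = phi_1 gamma(1) + phi_2 gamma(0)
From (E1): gamma(1) = A gamma(0) + B with
  A = phi_1 / (1 - phi_2) = 0.171 / 0.956 = 0.17887,   B = c_1 / (1 - phi_2) = 0.028 / 0.956 = 0.029289.
Insert (E2) into (E0): gamma(0) (1 - phi_2^2) = phi_1 (1 + phi_2) gamma(1) + c_0.
  phi_1 (1 + phi_2) = (0.171)(1.044) = 0.178524,   1 - phi_2^2 = 0.998064.
Replace gamma(1) by A gamma(0) + B and collect gamma(0):
  gamma(0) [0.998064 - (0.178524)(0.17887)] = (0.178524)(0.029289) + 4.004984
  gamma(0) * 0.966131 = 4.010213
  gamma(0) = 4.010213 / 0.966131 = 4.150795.
  gamma(1) = A gamma(0) + B = (0.17887)(4.150795) + (0.029289) = 0.771743.
  gamma(2) = phi_1 gamma(1) + phi_2 gamma(0) = (0.171)(0.771743) + (0.044)(4.150795) = 0.314603.
Therefore gamma(2) = 0.3146 (to 4 decimal places).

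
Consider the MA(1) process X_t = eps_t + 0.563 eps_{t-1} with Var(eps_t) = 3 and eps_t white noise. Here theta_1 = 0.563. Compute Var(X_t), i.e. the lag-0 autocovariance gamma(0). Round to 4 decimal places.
\gamma(0) = 3.9509

For an MA(q) process X_t = eps_t + sum_i theta_i eps_{t-i} with
Var(eps_t) = sigma^2, the variance is
  gamma(0) = sigma^2 * (1 + sum_i theta_i^2).
  sum_i theta_i^2 = (0.563)^2 = 0.316969.
  gamma(0) = 3 * (1 + 0.316969) = 3 * 1.316969 = 3.950907, which rounds to 3.9509.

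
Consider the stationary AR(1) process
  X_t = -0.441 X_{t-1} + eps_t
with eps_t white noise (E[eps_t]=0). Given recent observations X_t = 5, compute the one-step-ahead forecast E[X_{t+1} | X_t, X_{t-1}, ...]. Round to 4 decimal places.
E[X_{t+1} \mid \mathcal F_t] = -2.2050

For an AR(p) model X_t = c + sum_i phi_i X_{t-i} + eps_t, the
one-step-ahead conditional mean is
  E[X_{t+1} | X_t, ...] = c + sum_i phi_i X_{t+1-i}.
Substitute known values:
  E[X_{t+1} | ...] = (-0.441) * (5)
                   = -2.2050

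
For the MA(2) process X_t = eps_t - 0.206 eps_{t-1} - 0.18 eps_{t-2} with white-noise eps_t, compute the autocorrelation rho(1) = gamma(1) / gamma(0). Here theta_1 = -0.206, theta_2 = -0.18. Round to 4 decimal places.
\rho(1) = -0.1572

For an MA(q) process with theta_0 = 1, the autocovariance is
  gamma(k) = sigma^2 * sum_{i=0..q-k} theta_i * theta_{i+k},
and rho(k) = gamma(k) / gamma(0). Sigma^2 cancels.
  numerator   = (1)*(-0.206) + (-0.206)*(-0.18) = -0.16892.
  denominator = (1)^2 + (-0.206)^2 + (-0.18)^2 = 1.074836.
  rho(1) = -0.16892 / 1.074836 = -0.1572.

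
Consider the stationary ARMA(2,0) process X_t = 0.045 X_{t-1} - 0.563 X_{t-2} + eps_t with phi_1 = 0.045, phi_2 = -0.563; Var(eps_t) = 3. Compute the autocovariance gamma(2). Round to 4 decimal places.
\gamma(2) = -2.4692

Multiply the model equation by X_{t-k} and take expectations. With theta_0 = psi_0 = 1 and psi_j the MA(infinity) weights, this gives
  gamma(k) - sum_i phi_i gamma(k-i) = c_k,
  c_k = sigma^2 * sum_{j=k..q} theta_j psi_{j-k}   (c_k = 0 for k > q),
using gamma(-m) = gamma(m).
Pure AR (q = 0): c_0 = sigma^2 = 3, c_k = 0 for k >= 1.
Equations for k = 0, 1, 2 (AR order 2, c_2 = 0):
  (E0) gamma(0) = phi_1 gamma(1) + phi_2 gamma(2) + c_0
  (E1) gamma(1) = phi_1 gamma(0) + phi_2 gamma(1) + c_1
  (E2) gamma(2) = phi_1 gamma(1) + phi_2 gamma(0)
From (E1): gamma(1) = A gamma(0) + B with
  A = phi_1 / (1 - phi_2) = 0.045 / 1.563 = 0.028791,   B = c_1 / (1 - phi_2) = 0 / 1.563 = 0.
Insert (E2) into (E0): gamma(0) (1 - phi_2^2) = phi_1 (1 + phi_2) gamma(1) + c_0.
  phi_1 (1 + phi_2) = (0.045)(0.437) = 0.019665,   1 - phi_2^2 = 0.683031.
Replace gamma(1) by A gamma(0) + B and collect gamma(0):
  gamma(0) [0.683031 - (0.019665)(0.028791)] = c_0 = 3
  gamma(0) * 0.682465 = 3
  gamma(0) = 3 / 0.682465 = 4.395831.
  gamma(1) = A gamma(0) = (0.028791)(4.395831) = 0.126559.
  gamma(2) = phi_1 gamma(1) + phi_2 gamma(0) = (0.045)(0.126559) + (-0.563)(4.395831) = -2.469158.
Therefore gamma(2) = -2.4692 (to 4 decimal places).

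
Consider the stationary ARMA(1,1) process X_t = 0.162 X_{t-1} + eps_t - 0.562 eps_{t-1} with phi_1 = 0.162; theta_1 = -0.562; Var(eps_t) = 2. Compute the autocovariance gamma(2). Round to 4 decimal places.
\gamma(2) = -0.1210

Multiply the model equation by X_{t-k} and take expectations. With theta_0 = psi_0 = 1 and psi_j the MA(infinity) weights, this gives
  gamma(k) - sum_i phi_i gamma(k-i) = c_k,
  c_k = sigma^2 * sum_{j=k..q} theta_j psi_{j-k}   (c_k = 0 for k > q),
using gamma(-m) = gamma(m).
psi-weights needed (psi_j = theta_j + sum_i phi_i psi_{j-i}):
  psi_1 = theta_1 + phi_1 = -0.562 + (0.162) = -0.4
Right-hand sides:
  c_0 = sigma^2 (1 + theta_1 psi_1) = 2 * (1 + (-0.562)(-0.4)) = 2 * 1.2248 = 2.4496
  c_1 = sigma^2 theta_1 = 2 * (-0.562) = -1.124
  c_2 = 0
Equations for k = 0 and k = 1 (AR order 1):
  gamma(0) = phi_1 gamma(1) + c_0
  gamma(1) = phi_1 gamma(0) + c_1
Substituting the second into the first: gamma(0) (1 - phi_1^2) = c_0 + phi_1 c_1, so
  gamma(0) = (c_0 + phi_1 c_1) / (1 - phi_1^2) = (2.4496 + (0.162)(-1.124)) / (1 - (0.162)^2) = 2.267512 / 0.973756 = 2.328624.
  gamma(1) = phi_1 gamma(0) + c_1 = (0.162)(2.328624) + (-1.124) = -0.746763.
For k = 2 (> q): gamma(2) = phi_1 gamma(1) = (0.162)(-0.746763) = -0.120976.
Therefore gamma(2) = -0.1210 (to 4 decimal places).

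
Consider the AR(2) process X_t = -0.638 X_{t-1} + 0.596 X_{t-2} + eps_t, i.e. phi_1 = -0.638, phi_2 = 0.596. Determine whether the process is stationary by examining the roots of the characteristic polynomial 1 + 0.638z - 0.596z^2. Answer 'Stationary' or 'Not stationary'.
\text{Not stationary}

The AR(p) characteristic polynomial is P(z) = 1 + 0.638z - 0.596z^2.
Stationarity requires all roots to lie outside the unit circle, i.e. |z| > 1 for every root.
Set 1 + (0.638) z + (-0.596) z^2 = 0, i.e. a z^2 + b z + c = 0 with a = -0.596, b = 0.638, c = 1.
Discriminant D = b^2 - 4ac = (0.638)^2 - 4*(-0.596)*1 = 0.407044 - (-2.384) = 2.791044.
D >= 0, so the roots are real: z = (-b +/- sqrt(D)) / (2a) = (-0.638 +/- 1.670642) / (-1.192).
  z_1 = (-0.638 + 1.670642) / (-1.192) = -0.8663,   |z_1| = 0.8663.
  z_2 = (-0.638 - 1.670642) / (-1.192) = 1.9368,   |z_2| = 1.9368.
Moduli of all roots: 0.8663, 1.9368.
All moduli strictly greater than 1? No.
Verdict: Not stationary.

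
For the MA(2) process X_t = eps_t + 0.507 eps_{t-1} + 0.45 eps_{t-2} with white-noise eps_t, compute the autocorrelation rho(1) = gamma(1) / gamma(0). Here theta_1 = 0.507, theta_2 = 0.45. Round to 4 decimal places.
\rho(1) = 0.5037

For an MA(q) process with theta_0 = 1, the autocovariance is
  gamma(k) = sigma^2 * sum_{i=0..q-k} theta_i * theta_{i+k},
and rho(k) = gamma(k) / gamma(0). Sigma^2 cancels.
  numerator   = (1)*(0.507) + (0.507)*(0.45) = 0.73515.
  denominator = (1)^2 + (0.507)^2 + (0.45)^2 = 1.459549.
  rho(1) = 0.73515 / 1.459549 = 0.5037.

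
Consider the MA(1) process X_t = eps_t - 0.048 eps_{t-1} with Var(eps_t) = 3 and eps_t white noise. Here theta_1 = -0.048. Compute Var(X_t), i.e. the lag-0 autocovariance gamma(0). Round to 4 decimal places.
\gamma(0) = 3.0069

For an MA(q) process X_t = eps_t + sum_i theta_i eps_{t-i} with
Var(eps_t) = sigma^2, the variance is
  gamma(0) = sigma^2 * (1 + sum_i theta_i^2).
  sum_i theta_i^2 = (-0.048)^2 = 0.002304.
  gamma(0) = 3 * (1 + 0.002304) = 3 * 1.002304 = 3.006912, which rounds to 3.0069.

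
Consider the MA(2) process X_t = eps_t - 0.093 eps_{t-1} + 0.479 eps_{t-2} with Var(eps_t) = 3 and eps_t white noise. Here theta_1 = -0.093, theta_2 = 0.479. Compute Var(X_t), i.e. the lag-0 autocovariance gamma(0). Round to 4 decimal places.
\gamma(0) = 3.7143

For an MA(q) process X_t = eps_t + sum_i theta_i eps_{t-i} with
Var(eps_t) = sigma^2, the variance is
  gamma(0) = sigma^2 * (1 + sum_i theta_i^2).
  sum_i theta_i^2 = (-0.093)^2 + (0.479)^2 = 0.008649 + 0.229441 = 0.23809.
  gamma(0) = 3 * (1 + 0.23809) = 3 * 1.23809 = 3.71427, which rounds to 3.7143.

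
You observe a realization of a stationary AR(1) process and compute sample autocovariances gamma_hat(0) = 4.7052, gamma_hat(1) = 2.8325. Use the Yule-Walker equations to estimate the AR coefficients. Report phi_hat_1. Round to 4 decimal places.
\hat\phi_{1} = 0.6020

The Yule-Walker equations for an AR(p) process read, in matrix form,
  Gamma_p phi = r_p,   with   (Gamma_p)_{ij} = gamma(|i - j|),
                       (r_p)_i = gamma(i),   i,j = 1..p.
Substitute the sample gammas (Toeplitz matrix and right-hand side of size 1):
  Gamma_p = [[4.7052]]
  r_p     = [2.8325]
With p = 1 this is the single equation gamma(0) phi_1 = gamma(1):
  phi_hat_1 = gamma(1) / gamma(0) = 2.8325 / 4.7052 = 0.6020.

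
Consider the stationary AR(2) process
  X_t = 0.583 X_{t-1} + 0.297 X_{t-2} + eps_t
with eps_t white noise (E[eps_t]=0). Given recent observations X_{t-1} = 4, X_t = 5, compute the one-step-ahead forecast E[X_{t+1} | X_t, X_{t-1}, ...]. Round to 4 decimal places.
E[X_{t+1} \mid \mathcal F_t] = 4.1030

For an AR(p) model X_t = c + sum_i phi_i X_{t-i} + eps_t, the
one-step-ahead conditional mean is
  E[X_{t+1} | X_t, ...] = c + sum_i phi_i X_{t+1-i}.
Substitute known values:
  E[X_{t+1} | ...] = (0.583) * (5) + (0.297) * (4)
                   = 4.1030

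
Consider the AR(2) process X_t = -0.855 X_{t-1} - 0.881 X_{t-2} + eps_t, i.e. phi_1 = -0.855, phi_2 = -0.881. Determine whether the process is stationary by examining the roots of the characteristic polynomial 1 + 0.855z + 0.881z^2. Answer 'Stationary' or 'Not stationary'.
\text{Stationary}

The AR(p) characteristic polynomial is P(z) = 1 + 0.855z + 0.881z^2.
Stationarity requires all roots to lie outside the unit circle, i.e. |z| > 1 for every root.
Set 1 + (0.855) z + (0.881) z^2 = 0, i.e. a z^2 + b z + c = 0 with a = 0.881, b = 0.855, c = 1.
Discriminant D = b^2 - 4ac = (0.855)^2 - 4*(0.881)*1 = 0.731025 - (3.524) = -2.792975.
D < 0, so the roots are the complex-conjugate pair z = (-b +/- i sqrt(-D)) / (2a) = -0.4852 +/- 0.9485i.
For a conjugate pair |z|^2 = z * conj(z) = (product of roots) = c/a = 1/(0.881) = 1.135074, so |z| = sqrt(1.135074) = 1.0654 for both roots.
Moduli of all roots: 1.0654, 1.0654.
All moduli strictly greater than 1? Yes.
Verdict: Stationary.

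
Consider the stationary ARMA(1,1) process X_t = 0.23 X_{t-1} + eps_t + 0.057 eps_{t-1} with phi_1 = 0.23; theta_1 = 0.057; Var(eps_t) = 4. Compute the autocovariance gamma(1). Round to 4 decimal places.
\gamma(1) = 1.2280

Multiply the model equation by X_{t-k} and take expectations. With theta_0 = psi_0 = 1 and psi_j the MA(infinity) weights, this gives
  gamma(k) - sum_i phi_i gamma(k-i) = c_k,
  c_k = sigma^2 * sum_{j=k..q} theta_j psi_{j-k}   (c_k = 0 for k > q),
using gamma(-m) = gamma(m).
psi-weights needed (psi_j = theta_j + sum_i phi_i psi_{j-i}):
  psi_1 = theta_1 + phi_1 = 0.057 + (0.23) = 0.287
Right-hand sides:
  c_0 = sigma^2 (1 + theta_1 psi_1) = 4 * (1 + (0.057)(0.287)) = 4 * 1.016359 = 4.065436
  c_1 = sigma^2 theta_1 = 4 * (0.057) = 0.228
  c_2 = 0
Equations for k = 0 and k = 1 (AR order 1):
  gamma(0) = phi_1 gamma(1) + c_0
  gamma(1) = phi_1 gamma(0) + c_1
Substituting the second into the first: gamma(0) (1 - phi_1^2) = c_0 + phi_1 c_1, so
  gamma(0) = (c_0 + phi_1 c_1) / (1 - phi_1^2) = (4.065436 + (0.23)(0.228)) / (1 - (0.23)^2) = 4.117876 / 0.9471 = 4.347879.
  gamma(1) = phi_1 gamma(0) + c_1 = (0.23)(4.347879) + (0.228) = 1.228012.
Therefore gamma(1) = 1.2280 (to 4 decimal places).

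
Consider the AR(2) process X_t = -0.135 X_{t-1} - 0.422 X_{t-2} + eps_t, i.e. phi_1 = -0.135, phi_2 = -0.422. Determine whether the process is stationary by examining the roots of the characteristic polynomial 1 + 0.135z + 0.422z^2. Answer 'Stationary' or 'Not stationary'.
\text{Stationary}

The AR(p) characteristic polynomial is P(z) = 1 + 0.135z + 0.422z^2.
Stationarity requires all roots to lie outside the unit circle, i.e. |z| > 1 for every root.
Set 1 + (0.135) z + (0.422) z^2 = 0, i.e. a z^2 + b z + c = 0 with a = 0.422, b = 0.135, c = 1.
Discriminant D = b^2 - 4ac = (0.135)^2 - 4*(0.422)*1 = 0.018225 - (1.688) = -1.669775.
D < 0, so the roots are the complex-conjugate pair z = (-b +/- i sqrt(-D)) / (2a) = -0.16 +/- 1.531i.
For a conjugate pair |z|^2 = z * conj(z) = (product of roots) = c/a = 1/(0.422) = 2.369668, so |z| = sqrt(2.369668) = 1.5394 for both roots.
Moduli of all roots: 1.5394, 1.5394.
All moduli strictly greater than 1? Yes.
Verdict: Stationary.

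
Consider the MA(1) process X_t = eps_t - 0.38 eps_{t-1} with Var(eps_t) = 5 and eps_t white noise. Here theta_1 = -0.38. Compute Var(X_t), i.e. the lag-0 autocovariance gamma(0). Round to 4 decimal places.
\gamma(0) = 5.7220

For an MA(q) process X_t = eps_t + sum_i theta_i eps_{t-i} with
Var(eps_t) = sigma^2, the variance is
  gamma(0) = sigma^2 * (1 + sum_i theta_i^2).
  sum_i theta_i^2 = (-0.38)^2 = 0.1444.
  gamma(0) = 5 * (1 + 0.1444) = 5 * 1.1444 = 5.722, which rounds to 5.7220.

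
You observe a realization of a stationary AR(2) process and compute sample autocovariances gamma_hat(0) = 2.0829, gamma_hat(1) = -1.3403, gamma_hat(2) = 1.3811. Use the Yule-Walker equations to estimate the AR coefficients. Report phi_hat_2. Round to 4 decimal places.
\hat\phi_{2} = 0.4250

The Yule-Walker equations for an AR(p) process read, in matrix form,
  Gamma_p phi = r_p,   with   (Gamma_p)_{ij} = gamma(|i - j|),
                       (r_p)_i = gamma(i),   i,j = 1..p.
Substitute the sample gammas (Toeplitz matrix and right-hand side of size 2):
  Gamma_p = [[2.0829, -1.3403], [-1.3403, 2.0829]]
  r_p     = [-1.3403, 1.3811]
Written out:
  2.0829 phi_1 - 1.3403 phi_2 = -1.3403
  -1.3403 phi_1 + 2.0829 phi_2 = 1.3811
Solve by Cramer's rule:
  det = gamma(0)^2 - gamma(1)^2 = (2.0829)^2 - (-1.3403)^2 = 4.33847241 - 1.79640409 = 2.54206832
  phi_hat_1 = [gamma(1) gamma(0) - gamma(1) gamma(2)] / det = [(-1.3403)(2.0829) - (-1.3403)(1.3811)] / 2.54206832 = -0.94062254 / 2.54206832 = -0.37
  phi_hat_2 = [gamma(0) gamma(2) - gamma(1)^2] / det = [(2.0829)(1.3811) - (-1.3403)^2] / 2.54206832 = 1.0802891 / 2.54206832 = 0.425
So phi_hat = [-0.3700, 0.4250].
Therefore phi_hat_2 = 0.4250.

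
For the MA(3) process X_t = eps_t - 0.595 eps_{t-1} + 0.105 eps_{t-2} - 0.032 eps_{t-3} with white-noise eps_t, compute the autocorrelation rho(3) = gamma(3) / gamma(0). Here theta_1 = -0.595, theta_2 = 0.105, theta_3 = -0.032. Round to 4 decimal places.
\rho(3) = -0.0234

For an MA(q) process with theta_0 = 1, the autocovariance is
  gamma(k) = sigma^2 * sum_{i=0..q-k} theta_i * theta_{i+k},
and rho(k) = gamma(k) / gamma(0). Sigma^2 cancels.
  numerator   = (1)*(-0.032) = -0.032.
  denominator = (1)^2 + (-0.595)^2 + (0.105)^2 + (-0.032)^2 = 1.366074.
  rho(3) = -0.032 / 1.366074 = -0.0234.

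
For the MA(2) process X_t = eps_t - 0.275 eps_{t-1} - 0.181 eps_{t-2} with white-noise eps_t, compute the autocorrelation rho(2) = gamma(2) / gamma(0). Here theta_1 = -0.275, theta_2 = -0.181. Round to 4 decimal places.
\rho(2) = -0.1633

For an MA(q) process with theta_0 = 1, the autocovariance is
  gamma(k) = sigma^2 * sum_{i=0..q-k} theta_i * theta_{i+k},
and rho(k) = gamma(k) / gamma(0). Sigma^2 cancels.
  numerator   = (1)*(-0.181) = -0.181.
  denominator = (1)^2 + (-0.275)^2 + (-0.181)^2 = 1.108386.
  rho(2) = -0.181 / 1.108386 = -0.1633.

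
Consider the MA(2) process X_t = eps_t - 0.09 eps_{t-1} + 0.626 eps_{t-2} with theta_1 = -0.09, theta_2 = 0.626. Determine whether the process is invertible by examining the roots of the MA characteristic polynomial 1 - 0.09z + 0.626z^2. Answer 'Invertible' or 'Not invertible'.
\text{Invertible}

The MA(q) characteristic polynomial is P(z) = 1 - 0.09z + 0.626z^2.
Invertibility requires all roots to lie outside the unit circle, i.e. |z| > 1 for every root.
Set 1 + (-0.09) z + (0.626) z^2 = 0, i.e. a z^2 + b z + c = 0 with a = 0.626, b = -0.09, c = 1.
Discriminant D = b^2 - 4ac = (-0.09)^2 - 4*(0.626)*1 = 0.0081 - (2.504) = -2.4959.
D < 0, so the roots are the complex-conjugate pair z = (-b +/- i sqrt(-D)) / (2a) = 0.0719 +/- 1.2619i.
For a conjugate pair |z|^2 = z * conj(z) = (product of roots) = c/a = 1/(0.626) = 1.597444, so |z| = sqrt(1.597444) = 1.2639 for both roots.
Moduli of all roots: 1.2639, 1.2639.
All moduli strictly greater than 1? Yes.
Verdict: Invertible.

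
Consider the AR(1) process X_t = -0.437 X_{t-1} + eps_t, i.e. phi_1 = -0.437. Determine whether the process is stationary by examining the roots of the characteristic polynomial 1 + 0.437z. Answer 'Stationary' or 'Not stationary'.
\text{Stationary}

The AR(p) characteristic polynomial is P(z) = 1 + 0.437z.
Stationarity requires all roots to lie outside the unit circle, i.e. |z| > 1 for every root.
This is linear in z: 1 + (0.437) z = 0  =>  z = -1/(0.437) = -2.28833,  |z| = 2.28833.
Moduli of all roots: 2.2883.
All moduli strictly greater than 1? Yes.
Verdict: Stationary.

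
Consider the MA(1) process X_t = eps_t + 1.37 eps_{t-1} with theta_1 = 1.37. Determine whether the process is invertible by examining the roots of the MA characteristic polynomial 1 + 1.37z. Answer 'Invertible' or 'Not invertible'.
\text{Not invertible}

The MA(q) characteristic polynomial is P(z) = 1 + 1.37z.
Invertibility requires all roots to lie outside the unit circle, i.e. |z| > 1 for every root.
This is linear in z: 1 + (1.37) z = 0  =>  z = -1/(1.37) = -0.729927,  |z| = 0.729927.
Moduli of all roots: 0.7299.
All moduli strictly greater than 1? No.
Verdict: Not invertible.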